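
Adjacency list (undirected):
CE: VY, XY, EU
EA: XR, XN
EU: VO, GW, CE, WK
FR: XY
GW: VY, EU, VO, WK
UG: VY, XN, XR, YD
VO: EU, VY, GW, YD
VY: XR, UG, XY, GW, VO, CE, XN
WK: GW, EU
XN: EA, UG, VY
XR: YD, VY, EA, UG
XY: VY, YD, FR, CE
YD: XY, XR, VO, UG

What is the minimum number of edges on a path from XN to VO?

2

Level 0: XN
Level 1: EA, UG, VY
Level 2: CE, GW, VO, XR, XY, YD
Level 3: EU, FR, WK
VO first appears at level 2.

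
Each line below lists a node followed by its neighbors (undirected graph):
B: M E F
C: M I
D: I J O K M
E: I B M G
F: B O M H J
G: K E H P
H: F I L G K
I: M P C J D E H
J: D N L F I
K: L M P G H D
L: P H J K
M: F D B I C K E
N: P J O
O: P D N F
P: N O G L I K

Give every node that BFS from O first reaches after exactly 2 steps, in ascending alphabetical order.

B, G, H, I, J, K, L, M

Level 0: O
Level 1: D, F, N, P
Level 2: B, G, H, I, J, K, L, M
Level 3: C, E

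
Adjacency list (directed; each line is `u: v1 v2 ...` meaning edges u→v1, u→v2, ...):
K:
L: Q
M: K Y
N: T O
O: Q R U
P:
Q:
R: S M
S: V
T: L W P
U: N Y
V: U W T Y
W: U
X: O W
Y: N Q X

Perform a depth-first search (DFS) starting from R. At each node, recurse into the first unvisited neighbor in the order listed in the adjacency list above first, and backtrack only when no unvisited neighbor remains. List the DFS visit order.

R S V U N T L Q W P O Y X M K

Visit R
R → S
S → V
V → U
U → N
N → T
T → L
L → Q
T → W
T → P
N → O
U → Y
Y → X
R → M
M → K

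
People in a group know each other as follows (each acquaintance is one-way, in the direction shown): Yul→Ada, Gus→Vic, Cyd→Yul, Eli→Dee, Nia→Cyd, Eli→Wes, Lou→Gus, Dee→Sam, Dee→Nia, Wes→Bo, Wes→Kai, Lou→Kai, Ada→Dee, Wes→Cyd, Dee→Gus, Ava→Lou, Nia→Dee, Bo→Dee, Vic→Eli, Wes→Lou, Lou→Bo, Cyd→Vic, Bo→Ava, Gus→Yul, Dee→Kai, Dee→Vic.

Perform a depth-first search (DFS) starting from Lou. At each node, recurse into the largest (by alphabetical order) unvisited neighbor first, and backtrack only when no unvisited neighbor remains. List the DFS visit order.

Lou, Kai, Gus, Yul, Ada, Dee, Vic, Eli, Wes, Cyd, Bo, Ava, Sam, Nia

Visit Lou
Lou → Kai
Lou → Gus
Gus → Yul
Yul → Ada
Ada → Dee
Dee → Vic
Vic → Eli
Eli → Wes
Wes → Cyd
Wes → Bo
Bo → Ava
Dee → Sam
Dee → Nia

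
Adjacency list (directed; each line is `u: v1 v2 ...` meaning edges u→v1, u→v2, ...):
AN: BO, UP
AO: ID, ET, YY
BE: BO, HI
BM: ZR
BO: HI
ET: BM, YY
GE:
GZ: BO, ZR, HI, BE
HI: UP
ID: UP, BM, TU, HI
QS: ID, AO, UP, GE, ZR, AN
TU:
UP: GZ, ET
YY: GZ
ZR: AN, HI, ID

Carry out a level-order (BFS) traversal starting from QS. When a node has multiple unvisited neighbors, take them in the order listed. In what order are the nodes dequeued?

Visit QS; enqueue ID, AO, UP, GE, ZR, AN → queue [ID, AO, UP, GE, ZR, AN]
Visit ID; enqueue BM, TU, HI → queue [AO, UP, GE, ZR, AN, BM, TU, HI]
Visit AO; enqueue ET, YY → queue [UP, GE, ZR, AN, BM, TU, HI, ET, YY]
Visit UP; enqueue GZ → queue [GE, ZR, AN, BM, TU, HI, ET, YY, GZ]
Visit GE → queue [ZR, AN, BM, TU, HI, ET, YY, GZ]
Visit ZR → queue [AN, BM, TU, HI, ET, YY, GZ]
Visit AN; enqueue BO → queue [BM, TU, HI, ET, YY, GZ, BO]
Visit BM → queue [TU, HI, ET, YY, GZ, BO]
Visit TU → queue [HI, ET, YY, GZ, BO]
Visit HI → queue [ET, YY, GZ, BO]
Visit ET → queue [YY, GZ, BO]
Visit YY → queue [GZ, BO]
Visit GZ; enqueue BE → queue [BO, BE]
Visit BO → queue [BE]
Visit BE → queue []

QS → ID → AO → UP → GE → ZR → AN → BM → TU → HI → ET → YY → GZ → BO → BE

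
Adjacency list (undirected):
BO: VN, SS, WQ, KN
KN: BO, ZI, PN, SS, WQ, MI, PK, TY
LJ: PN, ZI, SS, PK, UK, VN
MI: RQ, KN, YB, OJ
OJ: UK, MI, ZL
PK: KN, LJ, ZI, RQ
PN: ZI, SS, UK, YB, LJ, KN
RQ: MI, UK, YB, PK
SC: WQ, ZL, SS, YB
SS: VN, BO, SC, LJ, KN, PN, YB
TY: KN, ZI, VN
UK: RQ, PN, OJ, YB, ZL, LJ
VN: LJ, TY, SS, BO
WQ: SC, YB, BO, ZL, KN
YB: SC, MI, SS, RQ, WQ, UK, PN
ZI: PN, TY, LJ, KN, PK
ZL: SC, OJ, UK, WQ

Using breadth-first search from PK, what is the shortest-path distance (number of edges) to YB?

2

Level 0: PK
Level 1: KN, LJ, RQ, ZI
Level 2: BO, MI, PN, SS, TY, UK, VN, WQ, YB
Level 3: OJ, SC, ZL
YB first appears at level 2.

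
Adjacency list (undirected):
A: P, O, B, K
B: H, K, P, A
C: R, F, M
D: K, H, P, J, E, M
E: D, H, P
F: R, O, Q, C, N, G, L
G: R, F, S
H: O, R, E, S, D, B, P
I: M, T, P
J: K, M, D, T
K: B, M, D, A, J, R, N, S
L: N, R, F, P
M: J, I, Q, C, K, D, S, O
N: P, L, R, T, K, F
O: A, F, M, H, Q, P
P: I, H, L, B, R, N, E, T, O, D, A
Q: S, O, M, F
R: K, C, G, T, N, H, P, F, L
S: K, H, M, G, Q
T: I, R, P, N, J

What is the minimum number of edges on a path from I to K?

2

Level 0: I
Level 1: M, P, T
Level 2: A, B, C, D, E, H, J, K, L, N, O, Q, R, S
Level 3: F, G
K first appears at level 2.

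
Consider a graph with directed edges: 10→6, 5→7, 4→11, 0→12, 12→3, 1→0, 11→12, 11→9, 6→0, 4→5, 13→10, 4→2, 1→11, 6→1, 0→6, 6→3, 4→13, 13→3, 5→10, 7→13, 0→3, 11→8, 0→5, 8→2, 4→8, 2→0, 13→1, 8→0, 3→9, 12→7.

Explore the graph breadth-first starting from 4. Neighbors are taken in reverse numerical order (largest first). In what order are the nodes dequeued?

Visit 4; enqueue 13, 11, 8, 5, 2 → queue [13, 11, 8, 5, 2]
Visit 13; enqueue 10, 3, 1 → queue [11, 8, 5, 2, 10, 3, 1]
Visit 11; enqueue 12, 9 → queue [8, 5, 2, 10, 3, 1, 12, 9]
Visit 8; enqueue 0 → queue [5, 2, 10, 3, 1, 12, 9, 0]
Visit 5; enqueue 7 → queue [2, 10, 3, 1, 12, 9, 0, 7]
Visit 2 → queue [10, 3, 1, 12, 9, 0, 7]
Visit 10; enqueue 6 → queue [3, 1, 12, 9, 0, 7, 6]
Visit 3 → queue [1, 12, 9, 0, 7, 6]
Visit 1 → queue [12, 9, 0, 7, 6]
Visit 12 → queue [9, 0, 7, 6]
Visit 9 → queue [0, 7, 6]
Visit 0 → queue [7, 6]
Visit 7 → queue [6]
Visit 6 → queue []

4, 13, 11, 8, 5, 2, 10, 3, 1, 12, 9, 0, 7, 6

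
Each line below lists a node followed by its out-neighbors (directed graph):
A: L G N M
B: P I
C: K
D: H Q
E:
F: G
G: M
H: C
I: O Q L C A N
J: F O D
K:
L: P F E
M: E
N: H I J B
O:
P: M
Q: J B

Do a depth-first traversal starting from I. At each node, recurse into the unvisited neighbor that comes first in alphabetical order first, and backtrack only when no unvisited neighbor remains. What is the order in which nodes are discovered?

Visit I
I → A
A → G
G → M
M → E
A → L
L → F
L → P
A → N
N → B
N → H
H → C
C → K
N → J
J → D
D → Q
J → O

I -> A -> G -> M -> E -> L -> F -> P -> N -> B -> H -> C -> K -> J -> D -> Q -> O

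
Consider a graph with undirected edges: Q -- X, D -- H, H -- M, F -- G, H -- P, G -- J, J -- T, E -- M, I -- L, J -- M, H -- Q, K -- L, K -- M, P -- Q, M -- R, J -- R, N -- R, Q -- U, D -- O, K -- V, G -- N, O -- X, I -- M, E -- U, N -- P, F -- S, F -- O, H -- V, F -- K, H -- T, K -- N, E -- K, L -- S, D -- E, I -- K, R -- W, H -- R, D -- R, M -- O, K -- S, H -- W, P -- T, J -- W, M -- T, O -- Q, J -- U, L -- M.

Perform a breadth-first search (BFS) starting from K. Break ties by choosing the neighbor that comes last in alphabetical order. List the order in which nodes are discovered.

K → V → S → N → M → L → I → F → E → H → R → P → G → T → O → J → U → D → W → Q → X

Visit K; enqueue V, S, N, M, L, I, F, E → queue [V, S, N, M, L, I, F, E]
Visit V; enqueue H → queue [S, N, M, L, I, F, E, H]
Visit S → queue [N, M, L, I, F, E, H]
Visit N; enqueue R, P, G → queue [M, L, I, F, E, H, R, P, G]
Visit M; enqueue T, O, J → queue [L, I, F, E, H, R, P, G, T, O, J]
Visit L → queue [I, F, E, H, R, P, G, T, O, J]
Visit I → queue [F, E, H, R, P, G, T, O, J]
Visit F → queue [E, H, R, P, G, T, O, J]
Visit E; enqueue U, D → queue [H, R, P, G, T, O, J, U, D]
Visit H; enqueue W, Q → queue [R, P, G, T, O, J, U, D, W, Q]
Visit R → queue [P, G, T, O, J, U, D, W, Q]
Visit P → queue [G, T, O, J, U, D, W, Q]
Visit G → queue [T, O, J, U, D, W, Q]
Visit T → queue [O, J, U, D, W, Q]
Visit O; enqueue X → queue [J, U, D, W, Q, X]
Visit J → queue [U, D, W, Q, X]
Visit U → queue [D, W, Q, X]
Visit D → queue [W, Q, X]
Visit W → queue [Q, X]
Visit Q → queue [X]
Visit X → queue []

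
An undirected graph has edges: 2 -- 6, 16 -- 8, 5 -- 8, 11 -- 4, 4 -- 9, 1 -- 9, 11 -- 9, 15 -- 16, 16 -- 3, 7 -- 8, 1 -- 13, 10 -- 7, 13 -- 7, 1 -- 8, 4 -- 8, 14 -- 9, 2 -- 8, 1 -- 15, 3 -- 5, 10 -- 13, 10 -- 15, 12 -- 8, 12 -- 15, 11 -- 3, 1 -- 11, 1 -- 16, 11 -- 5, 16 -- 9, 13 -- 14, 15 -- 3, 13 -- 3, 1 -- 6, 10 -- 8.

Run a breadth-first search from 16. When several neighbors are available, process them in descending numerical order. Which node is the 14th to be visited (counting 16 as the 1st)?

2

Visit 16; enqueue 15, 9, 8, 3, 1 → queue [15, 9, 8, 3, 1]
Visit 15; enqueue 12, 10 → queue [9, 8, 3, 1, 12, 10]
Visit 9; enqueue 14, 11, 4 → queue [8, 3, 1, 12, 10, 14, 11, 4]
Visit 8; enqueue 7, 5, 2 → queue [3, 1, 12, 10, 14, 11, 4, 7, 5, 2]
Visit 3; enqueue 13 → queue [1, 12, 10, 14, 11, 4, 7, 5, 2, 13]
Visit 1; enqueue 6 → queue [12, 10, 14, 11, 4, 7, 5, 2, 13, 6]
Visit 12 → queue [10, 14, 11, 4, 7, 5, 2, 13, 6]
Visit 10 → queue [14, 11, 4, 7, 5, 2, 13, 6]
Visit 14 → queue [11, 4, 7, 5, 2, 13, 6]
Visit 11 → queue [4, 7, 5, 2, 13, 6]
Visit 4 → queue [7, 5, 2, 13, 6]
Visit 7 → queue [5, 2, 13, 6]
Visit 5 → queue [2, 13, 6]
Visit 2 → queue [13, 6]
Visit 13 → queue [6]
Visit 6 → queue []

Visit order: 16, 15, 9, 8, 3, 1, 12, 10, 14, 11, 4, 7, 5, 2, 13, 6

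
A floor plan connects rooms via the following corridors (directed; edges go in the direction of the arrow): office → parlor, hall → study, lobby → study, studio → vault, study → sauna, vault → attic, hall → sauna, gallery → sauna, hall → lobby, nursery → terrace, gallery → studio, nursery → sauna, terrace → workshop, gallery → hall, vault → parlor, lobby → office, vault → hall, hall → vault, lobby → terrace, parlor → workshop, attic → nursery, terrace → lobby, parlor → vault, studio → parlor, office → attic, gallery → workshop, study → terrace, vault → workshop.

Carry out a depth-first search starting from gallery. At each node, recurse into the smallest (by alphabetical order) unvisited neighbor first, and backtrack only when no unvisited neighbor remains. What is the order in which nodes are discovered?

gallery → hall → lobby → office → attic → nursery → sauna → terrace → workshop → parlor → vault → study → studio

Visit gallery
gallery → hall
hall → lobby
lobby → office
office → attic
attic → nursery
nursery → sauna
nursery → terrace
terrace → workshop
office → parlor
parlor → vault
lobby → study
gallery → studio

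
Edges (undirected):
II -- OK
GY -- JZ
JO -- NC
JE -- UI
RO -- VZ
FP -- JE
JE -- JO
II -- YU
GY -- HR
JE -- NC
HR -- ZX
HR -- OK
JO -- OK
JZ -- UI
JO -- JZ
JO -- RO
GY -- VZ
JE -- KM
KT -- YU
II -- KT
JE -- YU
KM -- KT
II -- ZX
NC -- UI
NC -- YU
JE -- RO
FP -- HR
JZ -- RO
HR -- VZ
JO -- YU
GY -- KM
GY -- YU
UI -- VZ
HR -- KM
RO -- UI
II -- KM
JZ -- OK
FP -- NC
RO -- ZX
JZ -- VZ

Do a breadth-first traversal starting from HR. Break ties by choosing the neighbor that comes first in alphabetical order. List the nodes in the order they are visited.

HR -> FP -> GY -> KM -> OK -> VZ -> ZX -> JE -> NC -> JZ -> YU -> II -> KT -> JO -> RO -> UI

Visit HR; enqueue FP, GY, KM, OK, VZ, ZX → queue [FP, GY, KM, OK, VZ, ZX]
Visit FP; enqueue JE, NC → queue [GY, KM, OK, VZ, ZX, JE, NC]
Visit GY; enqueue JZ, YU → queue [KM, OK, VZ, ZX, JE, NC, JZ, YU]
Visit KM; enqueue II, KT → queue [OK, VZ, ZX, JE, NC, JZ, YU, II, KT]
Visit OK; enqueue JO → queue [VZ, ZX, JE, NC, JZ, YU, II, KT, JO]
Visit VZ; enqueue RO, UI → queue [ZX, JE, NC, JZ, YU, II, KT, JO, RO, UI]
Visit ZX → queue [JE, NC, JZ, YU, II, KT, JO, RO, UI]
Visit JE → queue [NC, JZ, YU, II, KT, JO, RO, UI]
Visit NC → queue [JZ, YU, II, KT, JO, RO, UI]
Visit JZ → queue [YU, II, KT, JO, RO, UI]
Visit YU → queue [II, KT, JO, RO, UI]
Visit II → queue [KT, JO, RO, UI]
Visit KT → queue [JO, RO, UI]
Visit JO → queue [RO, UI]
Visit RO → queue [UI]
Visit UI → queue []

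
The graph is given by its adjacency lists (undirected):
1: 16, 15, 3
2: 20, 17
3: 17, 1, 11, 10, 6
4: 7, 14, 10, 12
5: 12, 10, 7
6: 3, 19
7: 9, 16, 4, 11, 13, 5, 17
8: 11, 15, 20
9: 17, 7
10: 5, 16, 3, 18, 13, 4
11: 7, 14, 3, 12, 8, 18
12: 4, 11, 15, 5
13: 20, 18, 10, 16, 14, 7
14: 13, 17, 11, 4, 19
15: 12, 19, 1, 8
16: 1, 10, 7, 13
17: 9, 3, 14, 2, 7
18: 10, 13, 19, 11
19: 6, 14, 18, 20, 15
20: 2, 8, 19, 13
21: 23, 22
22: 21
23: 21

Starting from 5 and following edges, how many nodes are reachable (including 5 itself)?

20

BFS from 5 visits: 5, 12, 10, 7, 15, 11, 4, 18, 16, 13, 3, 17, 9, 19, 8, 1, 14, 20, 6, 2
Reachable nodes: 20 of 23 total.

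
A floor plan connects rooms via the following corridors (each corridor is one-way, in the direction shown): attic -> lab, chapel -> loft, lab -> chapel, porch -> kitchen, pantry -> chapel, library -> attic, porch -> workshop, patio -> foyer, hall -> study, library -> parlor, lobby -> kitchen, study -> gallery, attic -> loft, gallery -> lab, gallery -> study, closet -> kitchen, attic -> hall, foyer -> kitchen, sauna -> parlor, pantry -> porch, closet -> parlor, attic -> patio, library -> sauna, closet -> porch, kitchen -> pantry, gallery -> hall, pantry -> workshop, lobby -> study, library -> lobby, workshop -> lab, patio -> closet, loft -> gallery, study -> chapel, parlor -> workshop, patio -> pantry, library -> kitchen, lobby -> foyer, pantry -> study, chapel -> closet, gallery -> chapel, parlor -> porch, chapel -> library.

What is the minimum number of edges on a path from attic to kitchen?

Level 0: attic
Level 1: hall, lab, loft, patio
Level 2: chapel, closet, foyer, gallery, pantry, study
Level 3: kitchen, library, parlor, porch, workshop
Level 4: lobby, sauna
kitchen first appears at level 3.

3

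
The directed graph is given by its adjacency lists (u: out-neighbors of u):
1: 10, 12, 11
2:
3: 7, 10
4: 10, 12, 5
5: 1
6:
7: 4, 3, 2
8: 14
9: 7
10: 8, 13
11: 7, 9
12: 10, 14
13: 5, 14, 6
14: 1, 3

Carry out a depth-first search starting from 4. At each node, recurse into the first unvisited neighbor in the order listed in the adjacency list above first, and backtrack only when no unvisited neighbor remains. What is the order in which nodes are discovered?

Visit 4
4 → 10
10 → 8
8 → 14
14 → 1
1 → 12
1 → 11
11 → 7
7 → 3
7 → 2
11 → 9
10 → 13
13 → 5
13 → 6

4 -> 10 -> 8 -> 14 -> 1 -> 12 -> 11 -> 7 -> 3 -> 2 -> 9 -> 13 -> 5 -> 6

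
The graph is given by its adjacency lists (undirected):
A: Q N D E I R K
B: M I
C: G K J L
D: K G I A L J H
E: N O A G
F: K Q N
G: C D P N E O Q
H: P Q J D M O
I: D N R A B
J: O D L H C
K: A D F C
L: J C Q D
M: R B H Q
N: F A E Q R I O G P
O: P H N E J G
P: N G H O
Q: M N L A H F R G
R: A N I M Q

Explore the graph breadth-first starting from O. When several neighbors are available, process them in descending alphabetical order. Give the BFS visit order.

O, P, N, J, H, G, E, R, Q, I, F, A, L, D, C, M, B, K

Visit O; enqueue P, N, J, H, G, E → queue [P, N, J, H, G, E]
Visit P → queue [N, J, H, G, E]
Visit N; enqueue R, Q, I, F, A → queue [J, H, G, E, R, Q, I, F, A]
Visit J; enqueue L, D, C → queue [H, G, E, R, Q, I, F, A, L, D, C]
Visit H; enqueue M → queue [G, E, R, Q, I, F, A, L, D, C, M]
Visit G → queue [E, R, Q, I, F, A, L, D, C, M]
Visit E → queue [R, Q, I, F, A, L, D, C, M]
Visit R → queue [Q, I, F, A, L, D, C, M]
Visit Q → queue [I, F, A, L, D, C, M]
Visit I; enqueue B → queue [F, A, L, D, C, M, B]
Visit F; enqueue K → queue [A, L, D, C, M, B, K]
Visit A → queue [L, D, C, M, B, K]
Visit L → queue [D, C, M, B, K]
Visit D → queue [C, M, B, K]
Visit C → queue [M, B, K]
Visit M → queue [B, K]
Visit B → queue [K]
Visit K → queue []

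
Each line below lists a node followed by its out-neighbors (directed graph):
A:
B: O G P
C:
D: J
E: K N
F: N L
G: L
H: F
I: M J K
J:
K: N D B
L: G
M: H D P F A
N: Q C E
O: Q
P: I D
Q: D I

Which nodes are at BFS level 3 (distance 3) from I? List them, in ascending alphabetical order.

C, E, G, L, O, Q

Level 0: I
Level 1: J, K, M
Level 2: A, B, D, F, H, N, P
Level 3: C, E, G, L, O, Q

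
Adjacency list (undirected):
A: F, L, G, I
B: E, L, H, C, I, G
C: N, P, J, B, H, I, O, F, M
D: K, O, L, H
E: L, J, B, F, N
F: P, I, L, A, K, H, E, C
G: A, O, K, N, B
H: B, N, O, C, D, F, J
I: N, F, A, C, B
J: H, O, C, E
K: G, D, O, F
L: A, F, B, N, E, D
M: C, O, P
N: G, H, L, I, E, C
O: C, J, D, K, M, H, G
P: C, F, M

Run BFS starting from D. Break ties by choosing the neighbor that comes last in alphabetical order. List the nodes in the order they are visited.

Visit D; enqueue O, L, K, H → queue [O, L, K, H]
Visit O; enqueue M, J, G, C → queue [L, K, H, M, J, G, C]
Visit L; enqueue N, F, E, B, A → queue [K, H, M, J, G, C, N, F, E, B, A]
Visit K → queue [H, M, J, G, C, N, F, E, B, A]
Visit H → queue [M, J, G, C, N, F, E, B, A]
Visit M; enqueue P → queue [J, G, C, N, F, E, B, A, P]
Visit J → queue [G, C, N, F, E, B, A, P]
Visit G → queue [C, N, F, E, B, A, P]
Visit C; enqueue I → queue [N, F, E, B, A, P, I]
Visit N → queue [F, E, B, A, P, I]
Visit F → queue [E, B, A, P, I]
Visit E → queue [B, A, P, I]
Visit B → queue [A, P, I]
Visit A → queue [P, I]
Visit P → queue [I]
Visit I → queue []

D O L K H M J G C N F E B A P I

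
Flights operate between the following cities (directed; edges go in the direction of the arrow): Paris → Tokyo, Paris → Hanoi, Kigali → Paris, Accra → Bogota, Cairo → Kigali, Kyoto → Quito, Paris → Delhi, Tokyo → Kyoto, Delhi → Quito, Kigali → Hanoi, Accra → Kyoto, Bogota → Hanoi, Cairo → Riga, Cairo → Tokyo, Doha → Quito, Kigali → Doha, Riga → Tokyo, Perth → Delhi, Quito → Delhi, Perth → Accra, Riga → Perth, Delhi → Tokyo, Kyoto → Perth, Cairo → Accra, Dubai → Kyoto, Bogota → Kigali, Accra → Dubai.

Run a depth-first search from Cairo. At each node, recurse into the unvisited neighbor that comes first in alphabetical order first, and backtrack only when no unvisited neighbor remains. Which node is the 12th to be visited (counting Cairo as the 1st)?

Paris

Visit Cairo
Cairo → Accra
Accra → Bogota
Bogota → Hanoi
Bogota → Kigali
Kigali → Doha
Doha → Quito
Quito → Delhi
Delhi → Tokyo
Tokyo → Kyoto
Kyoto → Perth
Kigali → Paris
Accra → Dubai
Cairo → Riga

Visit order: Cairo, Accra, Bogota, Hanoi, Kigali, Doha, Quito, Delhi, Tokyo, Kyoto, Perth, Paris, Dubai, Riga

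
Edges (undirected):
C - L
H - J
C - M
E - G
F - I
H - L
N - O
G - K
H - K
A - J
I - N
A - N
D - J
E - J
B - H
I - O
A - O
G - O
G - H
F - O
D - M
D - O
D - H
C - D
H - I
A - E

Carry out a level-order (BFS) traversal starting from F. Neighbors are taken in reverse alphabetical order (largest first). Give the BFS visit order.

Visit F; enqueue O, I → queue [O, I]
Visit O; enqueue N, G, D, A → queue [I, N, G, D, A]
Visit I; enqueue H → queue [N, G, D, A, H]
Visit N → queue [G, D, A, H]
Visit G; enqueue K, E → queue [D, A, H, K, E]
Visit D; enqueue M, J, C → queue [A, H, K, E, M, J, C]
Visit A → queue [H, K, E, M, J, C]
Visit H; enqueue L, B → queue [K, E, M, J, C, L, B]
Visit K → queue [E, M, J, C, L, B]
Visit E → queue [M, J, C, L, B]
Visit M → queue [J, C, L, B]
Visit J → queue [C, L, B]
Visit C → queue [L, B]
Visit L → queue [B]
Visit B → queue []

F, O, I, N, G, D, A, H, K, E, M, J, C, L, B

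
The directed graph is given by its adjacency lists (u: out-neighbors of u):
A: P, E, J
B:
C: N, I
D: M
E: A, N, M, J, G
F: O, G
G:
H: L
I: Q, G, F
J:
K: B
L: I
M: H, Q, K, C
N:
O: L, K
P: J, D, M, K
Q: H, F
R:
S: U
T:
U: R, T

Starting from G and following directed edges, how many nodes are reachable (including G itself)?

BFS from G visits: G
Reachable nodes: 1 of 21 total.

1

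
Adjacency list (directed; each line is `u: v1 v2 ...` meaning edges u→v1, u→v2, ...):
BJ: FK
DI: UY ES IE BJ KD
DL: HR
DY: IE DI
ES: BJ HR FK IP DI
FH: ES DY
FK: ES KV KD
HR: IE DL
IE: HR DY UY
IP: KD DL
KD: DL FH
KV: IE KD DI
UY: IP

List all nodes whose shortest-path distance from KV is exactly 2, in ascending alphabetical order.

Level 0: KV
Level 1: DI, IE, KD
Level 2: BJ, DL, DY, ES, FH, HR, UY
Level 3: FK, IP

BJ, DL, DY, ES, FH, HR, UY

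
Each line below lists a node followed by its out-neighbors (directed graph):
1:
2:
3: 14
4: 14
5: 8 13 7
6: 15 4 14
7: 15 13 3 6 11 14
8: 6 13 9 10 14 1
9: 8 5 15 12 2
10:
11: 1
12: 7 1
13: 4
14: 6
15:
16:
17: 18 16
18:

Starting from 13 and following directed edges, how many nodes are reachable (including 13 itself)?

BFS from 13 visits: 13, 4, 14, 6, 15
Reachable nodes: 5 of 18 total.

5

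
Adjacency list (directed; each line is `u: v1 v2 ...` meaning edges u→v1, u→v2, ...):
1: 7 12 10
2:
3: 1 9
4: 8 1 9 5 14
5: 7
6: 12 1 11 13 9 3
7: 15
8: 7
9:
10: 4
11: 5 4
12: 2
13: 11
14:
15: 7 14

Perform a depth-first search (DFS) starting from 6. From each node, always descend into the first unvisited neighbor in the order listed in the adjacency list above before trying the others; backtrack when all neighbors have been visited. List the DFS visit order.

Visit 6
6 → 12
12 → 2
6 → 1
1 → 7
7 → 15
15 → 14
1 → 10
10 → 4
4 → 8
4 → 9
4 → 5
6 → 11
6 → 13
6 → 3

6, 12, 2, 1, 7, 15, 14, 10, 4, 8, 9, 5, 11, 13, 3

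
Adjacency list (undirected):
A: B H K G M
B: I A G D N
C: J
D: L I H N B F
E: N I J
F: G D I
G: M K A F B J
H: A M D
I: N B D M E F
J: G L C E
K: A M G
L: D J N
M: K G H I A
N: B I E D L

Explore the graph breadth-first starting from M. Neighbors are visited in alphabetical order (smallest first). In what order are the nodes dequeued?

M → A → G → H → I → K → B → F → J → D → E → N → C → L

Visit M; enqueue A, G, H, I, K → queue [A, G, H, I, K]
Visit A; enqueue B → queue [G, H, I, K, B]
Visit G; enqueue F, J → queue [H, I, K, B, F, J]
Visit H; enqueue D → queue [I, K, B, F, J, D]
Visit I; enqueue E, N → queue [K, B, F, J, D, E, N]
Visit K → queue [B, F, J, D, E, N]
Visit B → queue [F, J, D, E, N]
Visit F → queue [J, D, E, N]
Visit J; enqueue C, L → queue [D, E, N, C, L]
Visit D → queue [E, N, C, L]
Visit E → queue [N, C, L]
Visit N → queue [C, L]
Visit C → queue [L]
Visit L → queue []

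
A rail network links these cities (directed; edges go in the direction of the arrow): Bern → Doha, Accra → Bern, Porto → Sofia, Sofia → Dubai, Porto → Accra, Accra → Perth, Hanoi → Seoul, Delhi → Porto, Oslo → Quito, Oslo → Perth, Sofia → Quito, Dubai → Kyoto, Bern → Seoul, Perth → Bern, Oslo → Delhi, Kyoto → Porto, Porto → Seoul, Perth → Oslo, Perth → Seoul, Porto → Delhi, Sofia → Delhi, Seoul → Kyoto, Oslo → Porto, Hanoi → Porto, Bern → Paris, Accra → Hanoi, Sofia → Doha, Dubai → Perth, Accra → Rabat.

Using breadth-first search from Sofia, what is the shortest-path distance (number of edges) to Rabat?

Level 0: Sofia
Level 1: Delhi, Doha, Dubai, Quito
Level 2: Kyoto, Perth, Porto
Level 3: Accra, Bern, Oslo, Seoul
Level 4: Hanoi, Paris, Rabat
Rabat first appears at level 4.

4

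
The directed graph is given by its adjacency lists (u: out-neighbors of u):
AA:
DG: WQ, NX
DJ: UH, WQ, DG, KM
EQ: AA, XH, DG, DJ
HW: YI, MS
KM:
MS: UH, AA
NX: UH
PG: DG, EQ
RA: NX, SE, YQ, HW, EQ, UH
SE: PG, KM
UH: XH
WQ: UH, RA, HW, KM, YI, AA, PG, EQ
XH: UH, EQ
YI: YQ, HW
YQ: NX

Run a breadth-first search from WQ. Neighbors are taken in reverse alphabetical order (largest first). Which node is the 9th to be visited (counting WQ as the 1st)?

AA

Visit WQ; enqueue YI, UH, RA, PG, KM, HW, EQ, AA → queue [YI, UH, RA, PG, KM, HW, EQ, AA]
Visit YI; enqueue YQ → queue [UH, RA, PG, KM, HW, EQ, AA, YQ]
Visit UH; enqueue XH → queue [RA, PG, KM, HW, EQ, AA, YQ, XH]
Visit RA; enqueue SE, NX → queue [PG, KM, HW, EQ, AA, YQ, XH, SE, NX]
Visit PG; enqueue DG → queue [KM, HW, EQ, AA, YQ, XH, SE, NX, DG]
Visit KM → queue [HW, EQ, AA, YQ, XH, SE, NX, DG]
Visit HW; enqueue MS → queue [EQ, AA, YQ, XH, SE, NX, DG, MS]
Visit EQ; enqueue DJ → queue [AA, YQ, XH, SE, NX, DG, MS, DJ]
Visit AA → queue [YQ, XH, SE, NX, DG, MS, DJ]
Visit YQ → queue [XH, SE, NX, DG, MS, DJ]
Visit XH → queue [SE, NX, DG, MS, DJ]
Visit SE → queue [NX, DG, MS, DJ]
Visit NX → queue [DG, MS, DJ]
Visit DG → queue [MS, DJ]
Visit MS → queue [DJ]
Visit DJ → queue []

Visit order: WQ, YI, UH, RA, PG, KM, HW, EQ, AA, YQ, XH, SE, NX, DG, MS, DJ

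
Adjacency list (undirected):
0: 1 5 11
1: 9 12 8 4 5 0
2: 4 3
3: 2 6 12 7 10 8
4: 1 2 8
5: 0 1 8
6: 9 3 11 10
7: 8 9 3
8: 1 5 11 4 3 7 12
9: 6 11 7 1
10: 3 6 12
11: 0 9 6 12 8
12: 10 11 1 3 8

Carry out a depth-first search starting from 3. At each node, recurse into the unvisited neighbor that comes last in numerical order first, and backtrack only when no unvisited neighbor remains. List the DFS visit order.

Visit 3
3 → 12
12 → 11
11 → 9
9 → 7
7 → 8
8 → 5
5 → 1
1 → 4
4 → 2
1 → 0
9 → 6
6 → 10

3 → 12 → 11 → 9 → 7 → 8 → 5 → 1 → 4 → 2 → 0 → 6 → 10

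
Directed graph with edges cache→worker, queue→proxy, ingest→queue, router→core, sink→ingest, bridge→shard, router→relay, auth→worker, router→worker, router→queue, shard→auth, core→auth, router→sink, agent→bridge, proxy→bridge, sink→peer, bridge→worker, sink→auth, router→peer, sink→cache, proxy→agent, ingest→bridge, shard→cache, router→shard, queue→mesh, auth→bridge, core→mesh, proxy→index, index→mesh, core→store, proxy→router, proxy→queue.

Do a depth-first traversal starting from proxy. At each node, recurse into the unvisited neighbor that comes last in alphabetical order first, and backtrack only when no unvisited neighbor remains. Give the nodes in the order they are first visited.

Visit proxy
proxy → router
router → worker
router → sink
sink → peer
sink → ingest
ingest → queue
queue → mesh
ingest → bridge
bridge → shard
shard → cache
shard → auth
router → relay
router → core
core → store
proxy → index
proxy → agent

proxy, router, worker, sink, peer, ingest, queue, mesh, bridge, shard, cache, auth, relay, core, store, index, agent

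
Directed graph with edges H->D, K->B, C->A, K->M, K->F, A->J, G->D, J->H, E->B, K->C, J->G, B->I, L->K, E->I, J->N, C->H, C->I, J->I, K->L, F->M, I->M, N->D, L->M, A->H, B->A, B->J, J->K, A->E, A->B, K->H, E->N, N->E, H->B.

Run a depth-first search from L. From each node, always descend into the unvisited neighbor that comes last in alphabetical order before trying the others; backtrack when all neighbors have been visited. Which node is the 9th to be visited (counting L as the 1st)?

Visit L
L → M
L → K
K → H
H → D
H → B
B → J
J → N
N → E
E → I
J → G
B → A
K → F
K → C

Visit order: L, M, K, H, D, B, J, N, E, I, G, A, F, C

E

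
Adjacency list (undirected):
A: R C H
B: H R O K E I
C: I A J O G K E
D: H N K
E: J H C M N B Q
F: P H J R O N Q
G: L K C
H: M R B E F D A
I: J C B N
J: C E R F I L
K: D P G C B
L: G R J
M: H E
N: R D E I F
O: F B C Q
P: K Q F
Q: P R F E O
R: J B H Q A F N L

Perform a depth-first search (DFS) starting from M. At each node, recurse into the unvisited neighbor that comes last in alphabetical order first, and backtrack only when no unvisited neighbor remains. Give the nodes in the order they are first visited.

M -> H -> R -> Q -> P -> K -> G -> L -> J -> I -> N -> F -> O -> C -> E -> B -> A -> D

Visit M
M → H
H → R
R → Q
Q → P
P → K
K → G
G → L
L → J
J → I
I → N
N → F
F → O
O → C
C → E
E → B
C → A
N → D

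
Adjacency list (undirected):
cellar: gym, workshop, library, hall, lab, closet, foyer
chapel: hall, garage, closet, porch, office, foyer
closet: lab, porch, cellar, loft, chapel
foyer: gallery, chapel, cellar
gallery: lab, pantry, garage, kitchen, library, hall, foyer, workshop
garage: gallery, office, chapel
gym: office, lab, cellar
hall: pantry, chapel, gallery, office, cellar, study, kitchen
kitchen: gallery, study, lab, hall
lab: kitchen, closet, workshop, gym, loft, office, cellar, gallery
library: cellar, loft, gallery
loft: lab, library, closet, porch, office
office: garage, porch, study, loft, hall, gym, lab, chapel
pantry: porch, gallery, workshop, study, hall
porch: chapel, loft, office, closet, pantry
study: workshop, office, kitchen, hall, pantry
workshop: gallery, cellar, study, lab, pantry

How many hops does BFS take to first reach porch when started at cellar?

2

Level 0: cellar
Level 1: closet, foyer, gym, hall, lab, library, workshop
Level 2: chapel, gallery, kitchen, loft, office, pantry, porch, study
Level 3: garage
porch first appears at level 2.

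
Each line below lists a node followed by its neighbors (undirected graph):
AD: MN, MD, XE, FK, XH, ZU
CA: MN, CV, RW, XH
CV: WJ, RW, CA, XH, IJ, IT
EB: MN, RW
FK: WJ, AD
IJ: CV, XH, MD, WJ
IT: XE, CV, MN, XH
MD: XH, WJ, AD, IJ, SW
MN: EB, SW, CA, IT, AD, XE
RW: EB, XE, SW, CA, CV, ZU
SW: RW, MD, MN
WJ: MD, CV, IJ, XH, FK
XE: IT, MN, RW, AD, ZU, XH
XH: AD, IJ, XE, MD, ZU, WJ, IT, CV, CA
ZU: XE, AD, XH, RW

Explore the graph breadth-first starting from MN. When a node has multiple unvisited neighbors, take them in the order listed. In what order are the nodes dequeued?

MN -> EB -> SW -> CA -> IT -> AD -> XE -> RW -> MD -> CV -> XH -> FK -> ZU -> WJ -> IJ

Visit MN; enqueue EB, SW, CA, IT, AD, XE → queue [EB, SW, CA, IT, AD, XE]
Visit EB; enqueue RW → queue [SW, CA, IT, AD, XE, RW]
Visit SW; enqueue MD → queue [CA, IT, AD, XE, RW, MD]
Visit CA; enqueue CV, XH → queue [IT, AD, XE, RW, MD, CV, XH]
Visit IT → queue [AD, XE, RW, MD, CV, XH]
Visit AD; enqueue FK, ZU → queue [XE, RW, MD, CV, XH, FK, ZU]
Visit XE → queue [RW, MD, CV, XH, FK, ZU]
Visit RW → queue [MD, CV, XH, FK, ZU]
Visit MD; enqueue WJ, IJ → queue [CV, XH, FK, ZU, WJ, IJ]
Visit CV → queue [XH, FK, ZU, WJ, IJ]
Visit XH → queue [FK, ZU, WJ, IJ]
Visit FK → queue [ZU, WJ, IJ]
Visit ZU → queue [WJ, IJ]
Visit WJ → queue [IJ]
Visit IJ → queue []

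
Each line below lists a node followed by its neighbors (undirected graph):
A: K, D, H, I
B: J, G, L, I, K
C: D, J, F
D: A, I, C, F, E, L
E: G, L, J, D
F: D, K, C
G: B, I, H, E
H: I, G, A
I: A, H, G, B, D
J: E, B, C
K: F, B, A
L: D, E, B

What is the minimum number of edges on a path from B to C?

Level 0: B
Level 1: G, I, J, K, L
Level 2: A, C, D, E, F, H
C first appears at level 2.

2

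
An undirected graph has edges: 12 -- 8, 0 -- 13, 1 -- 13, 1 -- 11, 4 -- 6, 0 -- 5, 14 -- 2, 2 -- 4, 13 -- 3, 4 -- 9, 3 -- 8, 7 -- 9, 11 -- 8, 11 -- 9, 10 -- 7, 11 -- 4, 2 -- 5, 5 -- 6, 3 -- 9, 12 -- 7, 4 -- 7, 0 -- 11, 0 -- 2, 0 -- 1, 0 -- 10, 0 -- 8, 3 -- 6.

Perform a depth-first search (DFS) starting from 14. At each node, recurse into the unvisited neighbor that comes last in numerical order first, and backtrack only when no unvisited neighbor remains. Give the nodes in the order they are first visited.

14, 2, 5, 6, 4, 11, 9, 7, 12, 8, 3, 13, 1, 0, 10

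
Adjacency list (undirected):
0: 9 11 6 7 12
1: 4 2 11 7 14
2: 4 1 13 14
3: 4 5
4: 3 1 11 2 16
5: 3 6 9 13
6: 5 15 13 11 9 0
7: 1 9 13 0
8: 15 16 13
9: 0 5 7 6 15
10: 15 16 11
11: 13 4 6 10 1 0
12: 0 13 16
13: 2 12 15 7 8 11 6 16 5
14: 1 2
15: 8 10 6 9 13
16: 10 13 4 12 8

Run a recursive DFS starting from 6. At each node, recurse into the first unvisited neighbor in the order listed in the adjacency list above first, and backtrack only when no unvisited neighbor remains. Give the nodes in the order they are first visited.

6 5 3 4 1 2 13 12 0 9 7 15 8 16 10 11 14

Visit 6
6 → 5
5 → 3
3 → 4
4 → 1
1 → 2
2 → 13
13 → 12
12 → 0
0 → 9
9 → 7
9 → 15
15 → 8
8 → 16
16 → 10
10 → 11
2 → 14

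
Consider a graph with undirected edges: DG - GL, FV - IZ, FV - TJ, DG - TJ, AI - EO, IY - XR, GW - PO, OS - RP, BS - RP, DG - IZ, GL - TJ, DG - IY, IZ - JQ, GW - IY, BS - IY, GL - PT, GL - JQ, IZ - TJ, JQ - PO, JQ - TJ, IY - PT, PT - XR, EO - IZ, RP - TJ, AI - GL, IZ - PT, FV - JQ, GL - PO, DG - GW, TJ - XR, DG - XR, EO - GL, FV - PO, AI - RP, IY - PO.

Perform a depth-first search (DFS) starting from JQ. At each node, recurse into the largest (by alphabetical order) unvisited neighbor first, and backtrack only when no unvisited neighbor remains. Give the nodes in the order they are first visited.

Visit JQ
JQ → TJ
TJ → XR
XR → PT
PT → IZ
IZ → FV
FV → PO
PO → IY
IY → GW
GW → DG
DG → GL
GL → EO
EO → AI
AI → RP
RP → OS
RP → BS

JQ, TJ, XR, PT, IZ, FV, PO, IY, GW, DG, GL, EO, AI, RP, OS, BS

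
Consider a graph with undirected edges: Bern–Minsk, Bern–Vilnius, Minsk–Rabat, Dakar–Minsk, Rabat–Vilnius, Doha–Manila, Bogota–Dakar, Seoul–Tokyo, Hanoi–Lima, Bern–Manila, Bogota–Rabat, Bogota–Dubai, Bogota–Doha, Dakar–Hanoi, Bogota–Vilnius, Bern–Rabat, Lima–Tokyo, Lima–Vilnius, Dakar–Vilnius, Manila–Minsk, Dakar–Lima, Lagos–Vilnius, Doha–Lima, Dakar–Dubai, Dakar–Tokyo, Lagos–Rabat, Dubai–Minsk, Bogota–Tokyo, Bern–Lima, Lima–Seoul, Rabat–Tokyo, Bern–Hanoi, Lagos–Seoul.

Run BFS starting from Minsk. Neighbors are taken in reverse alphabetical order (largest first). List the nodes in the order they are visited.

Minsk Rabat Manila Dubai Dakar Bern Vilnius Tokyo Lagos Bogota Doha Lima Hanoi Seoul

Visit Minsk; enqueue Rabat, Manila, Dubai, Dakar, Bern → queue [Rabat, Manila, Dubai, Dakar, Bern]
Visit Rabat; enqueue Vilnius, Tokyo, Lagos, Bogota → queue [Manila, Dubai, Dakar, Bern, Vilnius, Tokyo, Lagos, Bogota]
Visit Manila; enqueue Doha → queue [Dubai, Dakar, Bern, Vilnius, Tokyo, Lagos, Bogota, Doha]
Visit Dubai → queue [Dakar, Bern, Vilnius, Tokyo, Lagos, Bogota, Doha]
Visit Dakar; enqueue Lima, Hanoi → queue [Bern, Vilnius, Tokyo, Lagos, Bogota, Doha, Lima, Hanoi]
Visit Bern → queue [Vilnius, Tokyo, Lagos, Bogota, Doha, Lima, Hanoi]
Visit Vilnius → queue [Tokyo, Lagos, Bogota, Doha, Lima, Hanoi]
Visit Tokyo; enqueue Seoul → queue [Lagos, Bogota, Doha, Lima, Hanoi, Seoul]
Visit Lagos → queue [Bogota, Doha, Lima, Hanoi, Seoul]
Visit Bogota → queue [Doha, Lima, Hanoi, Seoul]
Visit Doha → queue [Lima, Hanoi, Seoul]
Visit Lima → queue [Hanoi, Seoul]
Visit Hanoi → queue [Seoul]
Visit Seoul → queue []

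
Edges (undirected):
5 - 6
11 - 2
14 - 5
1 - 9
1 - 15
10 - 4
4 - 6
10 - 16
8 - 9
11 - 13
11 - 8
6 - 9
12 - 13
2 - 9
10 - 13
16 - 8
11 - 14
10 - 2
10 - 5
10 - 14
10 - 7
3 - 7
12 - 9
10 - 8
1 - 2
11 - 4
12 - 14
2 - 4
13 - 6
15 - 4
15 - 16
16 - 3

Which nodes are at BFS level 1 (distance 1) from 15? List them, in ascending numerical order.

1, 4, 16

Level 0: 15
Level 1: 1, 4, 16
Level 2: 2, 3, 6, 8, 9, 10, 11
Level 3: 5, 7, 12, 13, 14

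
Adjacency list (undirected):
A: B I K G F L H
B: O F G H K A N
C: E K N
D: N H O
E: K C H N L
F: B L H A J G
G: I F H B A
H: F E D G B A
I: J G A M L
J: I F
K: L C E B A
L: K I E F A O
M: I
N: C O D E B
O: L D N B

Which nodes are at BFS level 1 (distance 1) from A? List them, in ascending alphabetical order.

Level 0: A
Level 1: B, F, G, H, I, K, L
Level 2: C, D, E, J, M, N, O

B, F, G, H, I, K, L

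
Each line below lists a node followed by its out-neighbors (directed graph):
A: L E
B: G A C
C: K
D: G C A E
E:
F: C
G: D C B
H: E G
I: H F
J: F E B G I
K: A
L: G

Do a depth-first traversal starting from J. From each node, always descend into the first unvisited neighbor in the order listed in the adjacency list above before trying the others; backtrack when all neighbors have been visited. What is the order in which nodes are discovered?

Visit J
J → F
F → C
C → K
K → A
A → L
L → G
G → D
D → E
G → B
J → I
I → H

J -> F -> C -> K -> A -> L -> G -> D -> E -> B -> I -> H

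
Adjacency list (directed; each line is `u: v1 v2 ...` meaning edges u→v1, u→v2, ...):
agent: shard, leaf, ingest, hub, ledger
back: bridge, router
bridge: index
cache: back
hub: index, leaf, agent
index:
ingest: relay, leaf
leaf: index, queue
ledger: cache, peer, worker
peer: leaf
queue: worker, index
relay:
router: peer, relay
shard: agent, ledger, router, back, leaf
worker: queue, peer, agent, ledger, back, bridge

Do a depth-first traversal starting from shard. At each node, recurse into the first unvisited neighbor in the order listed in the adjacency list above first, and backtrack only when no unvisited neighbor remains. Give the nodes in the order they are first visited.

Visit shard
shard → agent
agent → leaf
leaf → index
leaf → queue
queue → worker
worker → peer
worker → ledger
ledger → cache
cache → back
back → bridge
back → router
router → relay
agent → ingest
agent → hub

shard → agent → leaf → index → queue → worker → peer → ledger → cache → back → bridge → router → relay → ingest → hub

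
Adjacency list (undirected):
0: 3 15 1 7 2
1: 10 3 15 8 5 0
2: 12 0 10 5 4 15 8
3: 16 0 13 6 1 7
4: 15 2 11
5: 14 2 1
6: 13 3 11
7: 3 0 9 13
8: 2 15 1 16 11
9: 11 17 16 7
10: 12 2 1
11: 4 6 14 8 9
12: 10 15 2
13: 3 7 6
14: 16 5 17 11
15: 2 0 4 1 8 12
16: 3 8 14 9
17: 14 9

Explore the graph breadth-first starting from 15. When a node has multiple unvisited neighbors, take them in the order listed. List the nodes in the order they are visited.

15 -> 2 -> 0 -> 4 -> 1 -> 8 -> 12 -> 10 -> 5 -> 3 -> 7 -> 11 -> 16 -> 14 -> 13 -> 6 -> 9 -> 17

Visit 15; enqueue 2, 0, 4, 1, 8, 12 → queue [2, 0, 4, 1, 8, 12]
Visit 2; enqueue 10, 5 → queue [0, 4, 1, 8, 12, 10, 5]
Visit 0; enqueue 3, 7 → queue [4, 1, 8, 12, 10, 5, 3, 7]
Visit 4; enqueue 11 → queue [1, 8, 12, 10, 5, 3, 7, 11]
Visit 1 → queue [8, 12, 10, 5, 3, 7, 11]
Visit 8; enqueue 16 → queue [12, 10, 5, 3, 7, 11, 16]
Visit 12 → queue [10, 5, 3, 7, 11, 16]
Visit 10 → queue [5, 3, 7, 11, 16]
Visit 5; enqueue 14 → queue [3, 7, 11, 16, 14]
Visit 3; enqueue 13, 6 → queue [7, 11, 16, 14, 13, 6]
Visit 7; enqueue 9 → queue [11, 16, 14, 13, 6, 9]
Visit 11 → queue [16, 14, 13, 6, 9]
Visit 16 → queue [14, 13, 6, 9]
Visit 14; enqueue 17 → queue [13, 6, 9, 17]
Visit 13 → queue [6, 9, 17]
Visit 6 → queue [9, 17]
Visit 9 → queue [17]
Visit 17 → queue []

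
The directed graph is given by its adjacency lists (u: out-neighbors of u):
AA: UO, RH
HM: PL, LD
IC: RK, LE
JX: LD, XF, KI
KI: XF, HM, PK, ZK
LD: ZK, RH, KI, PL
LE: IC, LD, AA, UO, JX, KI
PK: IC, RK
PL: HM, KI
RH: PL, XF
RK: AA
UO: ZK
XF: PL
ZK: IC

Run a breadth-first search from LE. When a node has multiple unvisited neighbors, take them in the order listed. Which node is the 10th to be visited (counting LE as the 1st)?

RH

Visit LE; enqueue IC, LD, AA, UO, JX, KI → queue [IC, LD, AA, UO, JX, KI]
Visit IC; enqueue RK → queue [LD, AA, UO, JX, KI, RK]
Visit LD; enqueue ZK, RH, PL → queue [AA, UO, JX, KI, RK, ZK, RH, PL]
Visit AA → queue [UO, JX, KI, RK, ZK, RH, PL]
Visit UO → queue [JX, KI, RK, ZK, RH, PL]
Visit JX; enqueue XF → queue [KI, RK, ZK, RH, PL, XF]
Visit KI; enqueue HM, PK → queue [RK, ZK, RH, PL, XF, HM, PK]
Visit RK → queue [ZK, RH, PL, XF, HM, PK]
Visit ZK → queue [RH, PL, XF, HM, PK]
Visit RH → queue [PL, XF, HM, PK]
Visit PL → queue [XF, HM, PK]
Visit XF → queue [HM, PK]
Visit HM → queue [PK]
Visit PK → queue []

Visit order: LE, IC, LD, AA, UO, JX, KI, RK, ZK, RH, PL, XF, HM, PK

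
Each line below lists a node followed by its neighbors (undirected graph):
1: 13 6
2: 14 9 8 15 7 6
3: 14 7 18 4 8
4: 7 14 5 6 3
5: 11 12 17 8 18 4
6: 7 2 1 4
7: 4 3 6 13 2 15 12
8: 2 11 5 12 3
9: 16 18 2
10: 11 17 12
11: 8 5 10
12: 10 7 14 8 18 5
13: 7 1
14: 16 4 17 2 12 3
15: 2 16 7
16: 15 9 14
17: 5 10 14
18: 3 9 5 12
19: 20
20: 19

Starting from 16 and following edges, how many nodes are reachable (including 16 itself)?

BFS from 16 visits: 16, 9, 14, 15, 2, 18, 3, 4, 12, 17, 7, 6, 8, 5, 10, 13, 1, 11
Reachable nodes: 18 of 20 total.

18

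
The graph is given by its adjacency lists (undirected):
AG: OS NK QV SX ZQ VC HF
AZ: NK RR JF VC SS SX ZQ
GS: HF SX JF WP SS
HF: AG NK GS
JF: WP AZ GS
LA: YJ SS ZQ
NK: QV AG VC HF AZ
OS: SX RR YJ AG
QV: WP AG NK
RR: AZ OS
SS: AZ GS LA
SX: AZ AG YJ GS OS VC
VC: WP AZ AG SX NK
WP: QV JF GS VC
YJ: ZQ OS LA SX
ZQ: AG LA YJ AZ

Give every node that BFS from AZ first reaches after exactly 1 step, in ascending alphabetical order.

JF, NK, RR, SS, SX, VC, ZQ

Level 0: AZ
Level 1: JF, NK, RR, SS, SX, VC, ZQ
Level 2: AG, GS, HF, LA, OS, QV, WP, YJ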